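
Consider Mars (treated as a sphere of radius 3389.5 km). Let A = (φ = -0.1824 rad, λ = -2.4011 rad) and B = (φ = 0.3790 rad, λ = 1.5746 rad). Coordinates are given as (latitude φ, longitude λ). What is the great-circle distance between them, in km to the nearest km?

7863 km

Let φ₁ = -0.1824 rad, φ₂ = 0.3790 rad, and Δλ = -2.3075 rad.
cos c = sin φ₁ sin φ₂ + cos φ₁ cos φ₂ cos Δλ = (-0.1814)(0.3700) + (0.9834)(0.9290)(-0.6718) = -0.68092,
so c = arccos(-0.68092) = 2.31982 rad.
Distance = R·c = 3389.5 × 2.3198 ≈ 7863 km.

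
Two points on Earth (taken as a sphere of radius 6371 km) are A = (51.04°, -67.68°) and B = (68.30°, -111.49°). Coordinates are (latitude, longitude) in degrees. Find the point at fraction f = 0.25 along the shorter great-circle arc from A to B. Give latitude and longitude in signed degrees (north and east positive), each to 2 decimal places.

Central angle δ = 0.4729 rad. Interpolating on the sphere with fraction f = 0.25:
P = [sin((1−f)δ)·A + sin(fδ)·B] / sin δ = 0.7625·A + 0.2590·B in Cartesian coordinates,
giving P = (0.1470, -0.5326, 0.8335), i.e. latitude 56.46°, longitude -74.57°.

56.46°, -74.57°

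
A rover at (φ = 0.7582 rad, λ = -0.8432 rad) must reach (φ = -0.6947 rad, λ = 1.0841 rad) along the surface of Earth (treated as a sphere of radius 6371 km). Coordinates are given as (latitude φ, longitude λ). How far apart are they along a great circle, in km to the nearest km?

14390 km

In radians: φ₁ = 0.7582, φ₂ = -0.6947, Δλ = 110.426° = 1.9273 rad.
cos c = sin φ₁ sin φ₂ + cos φ₁ cos φ₂ cos Δλ = (0.6876)(-0.6402) + (0.7261)(0.7682)(-0.3490) = -0.63485,
so c = arccos(-0.63485) = 2.25862 rad.
Distance = R·c = 6371 × 2.2586 ≈ 14390 km.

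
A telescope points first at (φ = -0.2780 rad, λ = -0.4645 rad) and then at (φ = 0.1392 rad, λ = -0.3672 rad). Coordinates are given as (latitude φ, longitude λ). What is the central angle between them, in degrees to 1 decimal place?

24.5°

With latitudes φ₁ = -15.928°, φ₂ = 7.976° and longitude difference Δλ = 5.575°:
Haversine: a = sin²(Δφ/2) + cos φ₁ cos φ₂ sin²(Δλ/2) = 0.0429 + (0.9616)(0.9903)(0.0024) = 0.04514.
Central angle c = 2·arcsin(√a) = 0.42818 rad.
So the angular separation is 24.5°.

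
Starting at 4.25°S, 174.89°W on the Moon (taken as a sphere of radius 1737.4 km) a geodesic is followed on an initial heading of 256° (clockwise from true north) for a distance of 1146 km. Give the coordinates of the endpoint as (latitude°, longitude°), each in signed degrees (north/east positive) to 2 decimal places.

-11.91°, 147.69°

Angular distance δ = d/R = 1146/1737.4 = 0.65961 rad; initial bearing θ = 4.4680 rad.
sin φ₂ = sin φ₁ cos δ + cos φ₁ sin δ cos θ = (-0.0741)(0.7902) + (0.9973)(0.6128)(-0.2419) = -0.2064, so φ₂ = -11.91°.
Δλ = atan2(sin θ sin δ cos φ₁, cos δ − sin φ₁ sin φ₂) = atan2(-0.5930, 0.7749) = -37.423°.
λ₂ = -174.890° − 37.423° = -212.31° → 147.69° after wrapping to (−180°, 180°].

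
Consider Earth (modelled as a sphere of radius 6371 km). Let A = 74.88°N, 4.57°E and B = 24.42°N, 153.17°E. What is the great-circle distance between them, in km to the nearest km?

With latitudes φ₁ = 74.880°, φ₂ = 24.420° and longitude difference Δλ = 148.600°:
Haversine: a = sin²(Δφ/2) + cos φ₁ cos φ₂ sin²(Δλ/2) = 0.1817 + (0.2608)(0.9105)(0.9268) = 0.40181.
Central angle c = 2·arcsin(√a) = 1.37313 rad.
Distance = R·c = 6371 × 1.3731 ≈ 8748 km.

8748 km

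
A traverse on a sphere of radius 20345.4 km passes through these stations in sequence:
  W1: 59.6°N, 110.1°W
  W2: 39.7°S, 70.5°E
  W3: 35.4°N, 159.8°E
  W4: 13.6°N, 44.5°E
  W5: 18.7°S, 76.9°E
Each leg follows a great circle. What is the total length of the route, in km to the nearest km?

148584 km

Leg W1→W2: central angle 2.7942 rad, distance 56849.3 km.
Leg W2→W3: central angle 1.9416 rad, distance 39502.6 km.
Leg W3→W4: central angle 1.7746 rad, distance 36104.4 km.
Leg W4→W5: central angle 0.7927 rad, distance 16127.3 km.
Total: 56849.3 + 39502.6 + 36104.4 + 16127.3 ≈ 148584 km.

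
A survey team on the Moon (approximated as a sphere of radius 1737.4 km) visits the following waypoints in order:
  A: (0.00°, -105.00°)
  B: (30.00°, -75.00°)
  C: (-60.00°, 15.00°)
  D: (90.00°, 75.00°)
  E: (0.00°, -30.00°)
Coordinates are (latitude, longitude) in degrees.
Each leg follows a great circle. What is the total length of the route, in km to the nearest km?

Leg A→B: central angle 0.7227 rad, distance 1255.7 km.
Leg B→C: central angle 2.0186 rad, distance 3507.2 km.
Leg C→D: central angle 2.6180 rad, distance 4548.5 km.
Leg D→E: central angle 1.5708 rad, distance 2729.1 km.
Total: 1255.7 + 3507.2 + 4548.5 + 2729.1 ≈ 12040 km.

12040 km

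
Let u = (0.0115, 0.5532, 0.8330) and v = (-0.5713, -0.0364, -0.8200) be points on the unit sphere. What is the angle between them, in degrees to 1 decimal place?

135.2°

u·v = -0.7098; |u| = 1.0000, |v| = 1.0001.
cos θ = (u·v)/(|u||v|) = -0.7097, so θ = 135.2°.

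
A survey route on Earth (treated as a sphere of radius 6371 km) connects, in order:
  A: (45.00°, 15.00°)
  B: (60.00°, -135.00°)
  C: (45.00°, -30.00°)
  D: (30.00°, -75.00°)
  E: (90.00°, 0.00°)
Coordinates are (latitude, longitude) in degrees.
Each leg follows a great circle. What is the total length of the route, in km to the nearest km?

Leg A→B: central angle 1.2596 rad, distance 8025.0 km.
Leg B→C: central angle 1.0229 rad, distance 6517.1 km.
Leg C→D: central angle 0.6656 rad, distance 4240.3 km.
Leg D→E: central angle 1.0472 rad, distance 6671.7 km.
Total: 8025.0 + 6517.1 + 4240.3 + 6671.7 ≈ 25454 km.

25454 km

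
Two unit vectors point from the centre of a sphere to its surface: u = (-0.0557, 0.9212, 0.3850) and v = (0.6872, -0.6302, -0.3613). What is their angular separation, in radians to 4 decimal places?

2.4310 rad

u·v = -0.7579; |u| = 1.0000, |v| = 1.0000.
cos θ = (u·v)/(|u||v|) = -0.7580, so θ = 2.4310 rad.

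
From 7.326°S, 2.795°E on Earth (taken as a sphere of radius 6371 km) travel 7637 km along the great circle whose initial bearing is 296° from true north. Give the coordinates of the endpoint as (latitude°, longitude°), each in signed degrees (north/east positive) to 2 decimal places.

21.02°, -60.97°

Angular distance δ = d/R = 7637/6371 = 1.19871 rad; initial bearing θ = 5.1662 rad.
sin φ₂ = sin φ₁ cos δ + cos φ₁ sin δ cos θ = (-0.1275)(0.3636) + (0.9918)(0.9316)(0.4384) = 0.3587, so φ₂ = 21.02°.
Δλ = atan2(sin θ sin δ cos φ₁, cos δ − sin φ₁ sin φ₂) = atan2(-0.8305, 0.4093) = -63.763°.
λ₂ = 2.795° − 63.763° = -60.97°.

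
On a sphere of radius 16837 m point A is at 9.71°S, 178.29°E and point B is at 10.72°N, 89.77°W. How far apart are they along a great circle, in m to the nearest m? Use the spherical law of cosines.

In radians: φ₁ = -0.1695, φ₂ = 0.1871, Δλ = 91.940° = 1.6047 rad.
cos c = sin φ₁ sin φ₂ + cos φ₁ cos φ₂ cos Δλ = (-0.1687)(0.1860) + (0.9857)(0.9825)(-0.0339) = -0.06416,
so c = arccos(-0.06416) = 1.63500 rad.
Distance = R·c = 16837 × 1.6350 ≈ 27528 m.

27528 m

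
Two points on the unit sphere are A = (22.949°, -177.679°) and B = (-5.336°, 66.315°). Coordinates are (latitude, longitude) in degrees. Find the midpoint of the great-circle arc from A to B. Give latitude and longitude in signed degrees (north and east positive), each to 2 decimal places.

16.27°, 120.74°

The central angle between A and B is δ = 2.0245 rad.
With f = 0.5, the slerp weights are sin((1−f)δ)/sin δ = 0.9435 and sin(fδ)/sin δ = 0.9435.
Weighted sum of the unit vectors: (0.9435)·(-0.9201,-0.0373,0.3899) + (0.9435)·(0.4000,0.9118,-0.0930) = (-0.4907, 0.8251, 0.2801).
Converting back: φ = atan2(z, √(x²+y²)) = 16.27°, λ = atan2(y, x) = 120.74°.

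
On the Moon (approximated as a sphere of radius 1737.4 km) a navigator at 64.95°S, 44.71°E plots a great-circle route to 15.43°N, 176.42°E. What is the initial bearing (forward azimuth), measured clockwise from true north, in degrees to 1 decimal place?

123.1°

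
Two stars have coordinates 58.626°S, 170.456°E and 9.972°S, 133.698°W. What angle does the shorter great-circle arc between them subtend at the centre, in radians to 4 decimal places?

In radians: φ₁ = -1.0232, φ₂ = -0.1740, Δλ = 55.846° = 0.9747 rad.
Haversine: a = sin²(Δφ/2) + cos φ₁ cos φ₂ sin²(Δλ/2) = 0.1697 + (0.5206)(0.9849)(0.2193) = 0.28214.
Central angle c = 2·arcsin(√a) = 1.11996 rad.
So the angular separation is 1.1200 rad.

1.1200 rad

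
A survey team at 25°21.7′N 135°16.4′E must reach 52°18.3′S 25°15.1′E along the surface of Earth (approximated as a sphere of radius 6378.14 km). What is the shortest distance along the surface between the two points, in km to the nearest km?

13567 km

In radians: φ₁ = 0.4426, φ₂ = -0.9129, Δλ = -110.022° = -1.9202 rad.
cos c = sin φ₁ sin φ₂ + cos φ₁ cos φ₂ cos Δλ = (0.4283)(-0.7913) + (0.9036)(0.6115)(-0.3424) = -0.52810,
so c = arccos(-0.52810) = 2.12716 rad.
Distance = R·c = 6378.14 × 2.1272 ≈ 13567 km.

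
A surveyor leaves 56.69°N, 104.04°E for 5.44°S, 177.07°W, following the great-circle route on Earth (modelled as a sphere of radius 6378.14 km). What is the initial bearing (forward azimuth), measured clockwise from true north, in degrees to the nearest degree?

Δλ = 78.890° = 1.3769 rad.
y = sin Δλ · cos φ₂ = (0.9813)(0.9955) = 0.9768
x = cos φ₁ sin φ₂ − sin φ₁ cos φ₂ cos Δλ = (0.5492)(-0.0948) − (0.8357)(0.9955)(0.1927) = -0.2124
θ = atan2(y, x) = 102.27°, so the bearing is 102°.

102°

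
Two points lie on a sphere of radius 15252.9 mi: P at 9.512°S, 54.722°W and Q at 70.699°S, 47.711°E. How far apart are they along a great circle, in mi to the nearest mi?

22649 mi

In radians: φ₁ = -0.1660, φ₂ = -1.2339, Δλ = 102.433° = 1.7878 rad.
cos c = sin φ₁ sin φ₂ + cos φ₁ cos φ₂ cos Δλ = (-0.1653)(-0.9438) + (0.9863)(0.3305)(-0.2153) = 0.08578,
so c = arccos(0.08578) = 1.48491 rad.
Distance = R·c = 15252.9 × 1.4849 ≈ 22649 mi.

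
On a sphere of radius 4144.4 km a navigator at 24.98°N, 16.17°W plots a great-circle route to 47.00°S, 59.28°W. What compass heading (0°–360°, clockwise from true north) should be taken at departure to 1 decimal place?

Δλ = -43.110° = -0.7524 rad.
y = sin Δλ · cos φ₂ = (-0.6834)(0.6820) = -0.4661
x = cos φ₁ sin φ₂ − sin φ₁ cos φ₂ cos Δλ = (0.9065)(-0.7314) − (0.4223)(0.6820)(0.7300) = -0.8732
θ = atan2(y, x) = -151.91°; adding 360° gives 208.1°.

208.1°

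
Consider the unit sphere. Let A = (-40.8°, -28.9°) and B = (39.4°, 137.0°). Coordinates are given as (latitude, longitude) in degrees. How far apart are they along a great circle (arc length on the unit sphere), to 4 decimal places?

2.9520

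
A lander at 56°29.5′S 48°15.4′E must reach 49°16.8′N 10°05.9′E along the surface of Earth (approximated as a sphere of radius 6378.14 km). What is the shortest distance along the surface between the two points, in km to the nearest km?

12291 km

In radians: φ₁ = -0.9860, φ₂ = 0.8601, Δλ = -38.158° = -0.6660 rad.
cos c = sin φ₁ sin φ₂ + cos φ₁ cos φ₂ cos Δλ = (-0.8338)(0.7579) + (0.5521)(0.6524)(0.7863) = -0.34876,
so c = arccos(-0.34876) = 1.92705 rad.
Distance = R·c = 6378.14 × 1.9270 ≈ 12291 km.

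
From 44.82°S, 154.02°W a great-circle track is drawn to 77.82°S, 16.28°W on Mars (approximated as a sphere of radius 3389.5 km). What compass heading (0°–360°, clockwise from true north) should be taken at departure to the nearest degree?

With φ₁ = -0.7823, φ₂ = -1.3582, Δλ = 2.4040 rad, the forward-azimuth formula gives
θ = atan2( sin Δλ cos φ₂ , cos φ₁ sin φ₂ − sin φ₁ cos φ₂ cos Δλ ) = atan2(0.1419, -0.8034) = 169.98°.
So the initial bearing is 170°.

170°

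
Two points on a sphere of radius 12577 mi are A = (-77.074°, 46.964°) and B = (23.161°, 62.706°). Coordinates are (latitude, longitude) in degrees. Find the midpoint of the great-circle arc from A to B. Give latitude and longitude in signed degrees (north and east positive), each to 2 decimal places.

-27.09°, 59.64°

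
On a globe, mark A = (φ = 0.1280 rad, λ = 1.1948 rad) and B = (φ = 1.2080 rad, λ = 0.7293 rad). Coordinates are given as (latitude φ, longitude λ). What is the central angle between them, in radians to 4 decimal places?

1.1220 rad

Let φ₁ = 0.1280 rad, φ₂ = 1.2080 rad, and Δλ = -0.4655 rad.
cos c = sin φ₁ sin φ₂ + cos φ₁ cos φ₂ cos Δλ = (0.1277)(0.9349) + (0.9918)(0.3549)(0.8936) = 0.43388,
so c = arccos(0.43388) = 1.12201 rad.
So the angular separation is 1.1220 rad.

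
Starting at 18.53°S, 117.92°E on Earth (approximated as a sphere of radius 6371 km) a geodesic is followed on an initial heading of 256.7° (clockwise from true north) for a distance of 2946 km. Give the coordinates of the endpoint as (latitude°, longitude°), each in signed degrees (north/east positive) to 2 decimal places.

-22.44°, 89.90°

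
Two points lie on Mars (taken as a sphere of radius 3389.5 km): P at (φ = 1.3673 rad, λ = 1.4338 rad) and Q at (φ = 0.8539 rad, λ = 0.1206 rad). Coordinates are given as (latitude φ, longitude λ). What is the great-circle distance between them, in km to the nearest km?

With latitudes φ₁ = 78.341°, φ₂ = 48.925° and longitude difference Δλ = -75.241°:
cos c = sin φ₁ sin φ₂ + cos φ₁ cos φ₂ cos Δλ = (0.9794)(0.7538) + (0.2021)(0.6570)(0.2548) = 0.77212,
so c = arccos(0.77212) = 0.68862 rad.
Distance = R·c = 3389.5 × 0.6886 ≈ 2334 km.

2334 km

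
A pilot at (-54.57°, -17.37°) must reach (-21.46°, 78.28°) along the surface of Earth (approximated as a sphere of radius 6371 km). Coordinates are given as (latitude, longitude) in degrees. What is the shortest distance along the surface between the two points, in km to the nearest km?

With latitudes φ₁ = -54.570°, φ₂ = -21.460° and longitude difference Δλ = 95.650°:
cos c = sin φ₁ sin φ₂ + cos φ₁ cos φ₂ cos Δλ = (-0.8148)(-0.3659) + (0.5797)(0.9307)(-0.0985) = 0.24499,
so c = arccos(0.24499) = 1.32329 rad.
Distance = R·c = 6371 × 1.3233 ≈ 8431 km.

8431 km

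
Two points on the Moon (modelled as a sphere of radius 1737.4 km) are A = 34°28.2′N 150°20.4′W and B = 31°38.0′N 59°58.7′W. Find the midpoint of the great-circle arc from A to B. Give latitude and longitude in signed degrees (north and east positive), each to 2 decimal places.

42.71°, -104.23°

The central angle between A and B is δ = 1.2740 rad.
With f = 0.5, the slerp weights are sin((1−f)δ)/sin δ = 0.6220 and sin(fδ)/sin δ = 0.6220.
Weighted sum of the unit vectors: (0.6220)·(-0.7164,-0.4080,0.5660) + (0.6220)·(0.4260,-0.7372,0.5245) = (-0.1806, -0.7123, 0.6783).
Converting back: φ = atan2(z, √(x²+y²)) = 42.71°, λ = atan2(y, x) = -104.23°.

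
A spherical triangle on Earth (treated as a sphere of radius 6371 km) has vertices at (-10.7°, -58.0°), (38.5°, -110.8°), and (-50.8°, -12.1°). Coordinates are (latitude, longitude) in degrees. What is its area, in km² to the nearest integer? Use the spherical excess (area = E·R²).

6292473 km²

Side lengths (central angles): a = 2.1618, b = 0.9569, c = 1.2139 rad; semiperimeter s = 2.1663.
By l'Huilier's theorem, tan(E/4) = √[tan(s/2) tan((s−a)/2) tan((s−b)/2) tan((s−c)/2)], giving spherical excess E = 0.1550 rad.
Area = E·R² = 0.1550 × (6371)² ≈ 6292473 km².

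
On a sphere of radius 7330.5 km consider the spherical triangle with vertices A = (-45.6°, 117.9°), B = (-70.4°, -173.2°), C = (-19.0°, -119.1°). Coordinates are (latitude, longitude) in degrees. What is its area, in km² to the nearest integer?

Side lengths (central angles): a = 1.0556, b = 1.6988, c = 0.7112 rad; semiperimeter s = 1.7328.
By l'Huilier's theorem, tan(E/4) = √[tan(s/2) tan((s−a)/2) tan((s−b)/2) tan((s−c)/2)], giving spherical excess E = 0.2510 rad.
Area = E·R² = 0.2510 × (7330.5)² ≈ 13489130 km².

13489130 km²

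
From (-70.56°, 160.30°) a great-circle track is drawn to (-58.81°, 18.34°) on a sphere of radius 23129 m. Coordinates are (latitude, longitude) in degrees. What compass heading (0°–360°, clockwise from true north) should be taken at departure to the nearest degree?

205°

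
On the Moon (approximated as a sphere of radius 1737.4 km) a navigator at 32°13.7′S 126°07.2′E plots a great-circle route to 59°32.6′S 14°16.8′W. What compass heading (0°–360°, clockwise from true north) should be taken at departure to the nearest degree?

With φ₁ = -0.5625, φ₂ = -1.0392, Δλ = -2.4504 rad, the forward-azimuth formula gives
θ = atan2( sin Δλ cos φ₂ , cos φ₁ sin φ₂ − sin φ₁ cos φ₂ cos Δλ ) = atan2(-0.3231, -0.9375) = -160.98°.
Adding 360° brings this into [0°, 360°): 199°.

199°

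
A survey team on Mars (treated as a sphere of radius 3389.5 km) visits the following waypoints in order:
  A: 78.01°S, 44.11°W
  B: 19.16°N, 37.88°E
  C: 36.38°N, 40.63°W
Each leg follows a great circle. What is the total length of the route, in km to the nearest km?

10461 km

Leg A→B: central angle 1.8689 rad, distance 6334.6 km.
Leg B→C: central angle 1.2173 rad, distance 4126.1 km.
Total: 6334.6 + 4126.1 ≈ 10461 km.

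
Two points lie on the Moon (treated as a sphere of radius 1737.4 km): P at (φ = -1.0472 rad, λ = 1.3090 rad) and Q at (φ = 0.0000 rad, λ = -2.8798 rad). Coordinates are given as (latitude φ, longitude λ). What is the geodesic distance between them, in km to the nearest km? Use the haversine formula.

In radians: φ₁ = -1.0472, φ₂ = 0.0000, Δλ = 119.999° = 2.0944 rad.
Haversine: a = sin²(Δφ/2) + cos φ₁ cos φ₂ sin²(Δλ/2) = 0.2500 + (0.5000)(1.0000)(0.7500) = 0.62500.
Central angle c = 2·arcsin(√a) = 1.82347 rad.
Distance = R·c = 1737.4 × 1.8235 ≈ 3168 km.

3168 km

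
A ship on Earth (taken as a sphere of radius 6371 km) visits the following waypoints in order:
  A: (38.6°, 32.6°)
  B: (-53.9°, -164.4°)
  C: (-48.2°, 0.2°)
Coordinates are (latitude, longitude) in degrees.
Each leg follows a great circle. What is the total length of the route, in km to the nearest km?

26451 km

Leg A→B: central angle 2.8067 rad, distance 17881.3 km.
Leg B→C: central angle 1.3452 rad, distance 8570.1 km.
Total: 17881.3 + 8570.1 ≈ 26451 km.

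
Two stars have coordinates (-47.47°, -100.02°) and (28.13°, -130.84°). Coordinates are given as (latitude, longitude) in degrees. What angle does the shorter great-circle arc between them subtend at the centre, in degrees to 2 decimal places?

With latitudes φ₁ = -47.470°, φ₂ = 28.130° and longitude difference Δλ = -30.820°:
cos c = sin φ₁ sin φ₂ + cos φ₁ cos φ₂ cos Δλ = (-0.7369)(0.4715) + (0.6760)(0.8819)(0.8588) = 0.16451,
so c = arccos(0.16451) = 1.40554 rad.
So the angular separation is 80.53°.

80.53°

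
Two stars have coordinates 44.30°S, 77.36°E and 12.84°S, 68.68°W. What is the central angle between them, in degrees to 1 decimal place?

115.1°

In radians: φ₁ = -0.7732, φ₂ = -0.2241, Δλ = -146.040° = -2.5489 rad.
cos c = sin φ₁ sin φ₂ + cos φ₁ cos φ₂ cos Δλ = (-0.6984)(-0.2222) + (0.7157)(0.9750)(-0.8294) = -0.42356,
so c = arccos(-0.42356) = 2.00817 rad.
So the angular separation is 115.1°.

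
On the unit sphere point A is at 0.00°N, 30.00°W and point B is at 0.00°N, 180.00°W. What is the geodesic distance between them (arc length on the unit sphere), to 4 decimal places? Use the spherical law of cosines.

2.6180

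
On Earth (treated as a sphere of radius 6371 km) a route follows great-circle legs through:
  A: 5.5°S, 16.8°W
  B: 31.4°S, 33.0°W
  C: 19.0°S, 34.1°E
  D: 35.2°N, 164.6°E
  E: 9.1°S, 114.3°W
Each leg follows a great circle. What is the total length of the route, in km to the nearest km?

Leg A→B: central angle 0.5240 rad, distance 3338.4 km.
Leg B→C: central angle 1.0660 rad, distance 6791.2 km.
Leg C→D: central angle 2.3315 rad, distance 14854.1 km.
Leg D→E: central angle 1.5371 rad, distance 9793.0 km.
Total: 3338.4 + 6791.2 + 14854.1 + 9793.0 ≈ 34777 km.

34777 km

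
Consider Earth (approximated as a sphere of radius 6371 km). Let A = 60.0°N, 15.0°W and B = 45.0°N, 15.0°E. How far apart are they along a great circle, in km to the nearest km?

2589 km

With latitudes φ₁ = 60.000°, φ₂ = 45.000° and longitude difference Δλ = 30.000°:
cos c = sin φ₁ sin φ₂ + cos φ₁ cos φ₂ cos Δλ = (0.8660)(0.7071) + (0.5000)(0.7071)(0.8660) = 0.91856,
so c = arccos(0.91856) = 0.40638 rad.
Distance = R·c = 6371 × 0.4064 ≈ 2589 km.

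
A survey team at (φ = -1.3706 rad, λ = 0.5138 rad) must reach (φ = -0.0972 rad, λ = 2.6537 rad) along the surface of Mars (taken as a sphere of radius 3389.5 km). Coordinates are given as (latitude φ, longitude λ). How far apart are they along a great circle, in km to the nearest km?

With latitudes φ₁ = -78.530°, φ₂ = -5.569° and longitude difference Δλ = 122.607°:
cos c = sin φ₁ sin φ₂ + cos φ₁ cos φ₂ cos Δλ = (-0.9800)(-0.0970) + (0.1989)(0.9953)(-0.5389) = -0.01155,
so c = arccos(-0.01155) = 1.58234 rad.
Distance = R·c = 3389.5 × 1.5823 ≈ 5363 km.

5363 km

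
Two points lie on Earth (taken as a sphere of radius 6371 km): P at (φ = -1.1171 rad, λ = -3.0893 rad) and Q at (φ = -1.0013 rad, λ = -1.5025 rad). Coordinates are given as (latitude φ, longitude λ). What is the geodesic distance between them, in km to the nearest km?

Let φ₁ = -1.1171 rad, φ₂ = -1.0013 rad, and Δλ = 1.5868 rad.
Haversine: a = sin²(Δφ/2) + cos φ₁ cos φ₂ sin²(Δλ/2) = 0.0033 + (0.4383)(0.5392)(0.5080) = 0.12340.
Central angle c = 2·arcsin(√a) = 0.71790 rad.
Distance = R·c = 6371 × 0.7179 ≈ 4574 km.

4574 km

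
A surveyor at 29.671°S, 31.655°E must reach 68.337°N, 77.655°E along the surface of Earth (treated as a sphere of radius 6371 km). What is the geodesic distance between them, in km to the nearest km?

11534 km

In radians: φ₁ = -0.5179, φ₂ = 1.1927, Δλ = 46.000° = 0.8029 rad.
cos c = sin φ₁ sin φ₂ + cos φ₁ cos φ₂ cos Δλ = (-0.4950)(0.9294) + (0.8689)(0.3691)(0.6947) = -0.23725,
so c = arccos(-0.23725) = 1.81033 rad.
Distance = R·c = 6371 × 1.8103 ≈ 11534 km.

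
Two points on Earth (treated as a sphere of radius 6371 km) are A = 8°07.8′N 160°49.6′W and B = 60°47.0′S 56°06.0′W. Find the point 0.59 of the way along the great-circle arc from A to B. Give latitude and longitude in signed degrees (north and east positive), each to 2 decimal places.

The central angle between A and B is δ = 1.8196 rad.
With f = 0.59, the slerp weights are sin((1−f)δ)/sin δ = 0.7003 and sin(fδ)/sin δ = 0.9068.
Weighted sum of the unit vectors: (0.7003)·(-0.9350,-0.3251,0.1414) + (0.9068)·(0.2722,-0.4051,-0.8728) = (-0.4079, -0.5951, -0.6924).
Converting back: φ = atan2(z, √(x²+y²)) = -43.82°, λ = atan2(y, x) = -124.43°.

-43.82°, -124.43°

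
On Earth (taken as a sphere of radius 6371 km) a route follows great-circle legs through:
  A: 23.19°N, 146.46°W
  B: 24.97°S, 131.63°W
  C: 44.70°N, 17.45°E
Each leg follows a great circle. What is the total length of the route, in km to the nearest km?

22066 km

Leg A→B: central angle 0.8772 rad, distance 5588.7 km.
Leg B→C: central angle 2.5863 rad, distance 16477.0 km.
Total: 5588.7 + 16477.0 ≈ 22066 km.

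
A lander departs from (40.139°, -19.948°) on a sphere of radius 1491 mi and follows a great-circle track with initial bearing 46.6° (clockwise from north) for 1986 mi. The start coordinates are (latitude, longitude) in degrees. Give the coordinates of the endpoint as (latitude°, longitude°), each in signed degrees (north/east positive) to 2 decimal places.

Angular distance δ = d/R = 1986/1491 = 1.33199 rad; initial bearing θ = 0.8133 rad.
sin φ₂ = sin φ₁ cos δ + cos φ₁ sin δ cos θ = (0.6446)(0.2365) + (0.7645)(0.9716)(0.6871) = 0.6628, so φ₂ = 41.52°.
Δλ = atan2(sin θ sin δ cos φ₁, cos δ − sin φ₁ sin φ₂) = atan2(0.5397, -0.1908) = 109.466°.
λ₂ = -19.948° + 109.466° = 89.52°.

41.52°, 89.52°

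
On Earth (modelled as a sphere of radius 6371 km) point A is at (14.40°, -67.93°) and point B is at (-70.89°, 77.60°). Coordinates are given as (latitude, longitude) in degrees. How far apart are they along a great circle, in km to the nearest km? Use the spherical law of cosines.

Let φ₁ = 0.2513 rad, φ₂ = -1.2373 rad, and Δλ = 2.5400 rad.
cos c = sin φ₁ sin φ₂ + cos φ₁ cos φ₂ cos Δλ = (0.2487)(-0.9449) + (0.9686)(0.3274)(-0.8244) = -0.49641,
so c = arccos(-0.49641) = 2.09025 rad.
Distance = R·c = 6371 × 2.0903 ≈ 13317 km.

13317 km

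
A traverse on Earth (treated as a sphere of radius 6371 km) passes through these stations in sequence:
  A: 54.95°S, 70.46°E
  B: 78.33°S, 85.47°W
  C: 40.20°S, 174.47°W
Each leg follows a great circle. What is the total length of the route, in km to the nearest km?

Leg A→B: central angle 0.8015 rad, distance 5106.0 km.
Leg B→C: central angle 0.8830 rad, distance 5625.8 km.
Total: 5106.0 + 5625.8 ≈ 10732 km.

10732 km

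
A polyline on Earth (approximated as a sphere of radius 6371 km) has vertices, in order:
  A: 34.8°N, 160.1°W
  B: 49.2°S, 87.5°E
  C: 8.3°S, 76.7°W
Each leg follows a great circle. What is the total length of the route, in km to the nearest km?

27842 km

Leg A→B: central angle 2.2607 rad, distance 14403.2 km.
Leg B→C: central angle 2.1093 rad, distance 13438.5 km.
Total: 14403.2 + 13438.5 ≈ 27842 km.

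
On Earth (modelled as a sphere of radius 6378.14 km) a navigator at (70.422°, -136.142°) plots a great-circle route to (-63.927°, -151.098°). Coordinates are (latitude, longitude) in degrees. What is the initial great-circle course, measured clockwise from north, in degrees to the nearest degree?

189°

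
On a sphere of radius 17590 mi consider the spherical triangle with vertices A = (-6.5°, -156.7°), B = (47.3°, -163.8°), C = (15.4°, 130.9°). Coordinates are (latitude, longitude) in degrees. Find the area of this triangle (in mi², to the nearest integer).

Side lengths (central angles): a = 1.0834, b = 1.3082, c = 0.9454 rad; semiperimeter s = 1.6685.
By l'Huilier's theorem, tan(E/4) = √[tan(s/2) tan((s−a)/2) tan((s−b)/2) tan((s−c)/2)], giving spherical excess E = 0.6004 rad.
Area = E·R² = 0.6004 × (17590)² ≈ 185774956 mi².

185774956 mi²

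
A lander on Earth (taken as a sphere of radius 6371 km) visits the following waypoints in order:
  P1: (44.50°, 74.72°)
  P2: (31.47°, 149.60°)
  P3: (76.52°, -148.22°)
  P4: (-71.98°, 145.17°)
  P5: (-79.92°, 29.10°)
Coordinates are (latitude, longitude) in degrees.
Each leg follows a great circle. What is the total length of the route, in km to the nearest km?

32164 km

Leg P1→P2: central angle 1.0186 rad, distance 6489.3 km.
Leg P2→P3: central angle 0.9267 rad, distance 5904.1 km.
Leg P3→P4: central angle 2.6818 rad, distance 17085.5 km.
Leg P4→P5: central angle 0.4215 rad, distance 2685.4 km.
Total: 6489.3 + 5904.1 + 17085.5 + 2685.4 ≈ 32164 km.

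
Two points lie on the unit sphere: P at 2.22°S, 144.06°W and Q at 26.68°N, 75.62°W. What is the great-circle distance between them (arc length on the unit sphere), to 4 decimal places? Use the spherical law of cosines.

Let φ₁ = -0.0387 rad, φ₂ = 0.4657 rad, and Δλ = 1.1945 rad.
cos c = sin φ₁ sin φ₂ + cos φ₁ cos φ₂ cos Δλ = (-0.0387)(0.4490) + (0.9992)(0.8935)(0.3675) = 0.31071,
so c = arccos(0.31071) = 1.25486 rad.
On the unit sphere the arc length equals the central angle: 1.2549.

1.2549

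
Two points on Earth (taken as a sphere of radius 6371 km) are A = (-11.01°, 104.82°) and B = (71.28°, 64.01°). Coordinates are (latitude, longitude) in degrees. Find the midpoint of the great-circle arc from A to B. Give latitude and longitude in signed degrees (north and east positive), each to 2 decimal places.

31.33°, 95.10°

The central angle between A and B is δ = 1.5132 rad.
With f = 0.5, the slerp weights are sin((1−f)δ)/sin δ = 0.6876 and sin(fδ)/sin δ = 0.6876.
Weighted sum of the unit vectors: (0.6876)·(-0.2511,0.9489,-0.1910) + (0.6876)·(0.1406,0.2885,0.9471) = (-0.0759, 0.8508, 0.5199).
Converting back: φ = atan2(z, √(x²+y²)) = 31.33°, λ = atan2(y, x) = 95.10°.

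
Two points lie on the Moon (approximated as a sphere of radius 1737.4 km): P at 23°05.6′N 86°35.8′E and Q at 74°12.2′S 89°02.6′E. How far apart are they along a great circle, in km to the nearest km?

2951 km

With latitudes φ₁ = 23.093°, φ₂ = -74.203° and longitude difference Δλ = 2.447°:
cos c = sin φ₁ sin φ₂ + cos φ₁ cos φ₂ cos Δλ = (0.3922)(-0.9622) + (0.9199)(0.2722)(0.9991) = -0.12724,
so c = arccos(-0.12724) = 1.69838 rad.
Distance = R·c = 1737.4 × 1.6984 ≈ 2951 km.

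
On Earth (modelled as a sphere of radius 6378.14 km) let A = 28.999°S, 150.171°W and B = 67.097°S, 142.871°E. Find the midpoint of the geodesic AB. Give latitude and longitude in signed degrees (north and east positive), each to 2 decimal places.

Central angle δ = 0.9523 rad. Interpolating on the sphere with fraction f = 0.5:
P = [sin((1−f)δ)·A + sin(fδ)·B] / sin δ = 0.5626·A + 0.5626·B in Cartesian coordinates,
giving P = (-0.6014, -0.1126, -0.7910), i.e. latitude -52.28°, longitude -169.40°.

-52.28°, -169.40°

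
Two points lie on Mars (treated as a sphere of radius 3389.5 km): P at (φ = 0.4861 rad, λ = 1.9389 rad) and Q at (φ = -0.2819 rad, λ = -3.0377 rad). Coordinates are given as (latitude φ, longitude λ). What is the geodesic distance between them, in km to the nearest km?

With latitudes φ₁ = 27.851°, φ₂ = -16.152° and longitude difference Δλ = 74.862°:
cos c = sin φ₁ sin φ₂ + cos φ₁ cos φ₂ cos Δλ = (0.4672)(-0.2782) + (0.8842)(0.9605)(0.2611) = 0.09182,
so c = arccos(0.09182) = 1.47884 rad.
Distance = R·c = 3389.5 × 1.4788 ≈ 5013 km.

5013 km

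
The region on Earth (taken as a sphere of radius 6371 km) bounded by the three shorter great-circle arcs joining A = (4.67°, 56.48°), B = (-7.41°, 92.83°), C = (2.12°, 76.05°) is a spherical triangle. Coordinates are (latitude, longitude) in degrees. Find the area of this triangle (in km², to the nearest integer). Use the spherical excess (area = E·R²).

Side lengths (central angles): a = 0.3362, b = 0.3438, c = 0.6672 rad; semiperimeter s = 0.6736.
By l'Huilier's theorem, tan(E/4) = √[tan(s/2) tan((s−a)/2) tan((s−b)/2) tan((s−c)/2)], giving spherical excess E = 0.0226 rad.
Area = E·R² = 0.0226 × (6371)² ≈ 915563 km².

915563 km²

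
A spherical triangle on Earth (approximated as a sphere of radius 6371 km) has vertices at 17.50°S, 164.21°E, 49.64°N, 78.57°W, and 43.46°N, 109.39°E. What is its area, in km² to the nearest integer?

Side lengths (central angles): a = 1.5122, b = 1.3776, c = 2.1079 rad; semiperimeter s = 2.4988.
By l'Huilier's theorem, tan(E/4) = √[tan(s/2) tan((s−a)/2) tan((s−b)/2) tan((s−c)/2)], giving spherical excess E = 1.6849 rad.
Area = E·R² = 1.6849 × (6371)² ≈ 68389564 km².

68389564 km²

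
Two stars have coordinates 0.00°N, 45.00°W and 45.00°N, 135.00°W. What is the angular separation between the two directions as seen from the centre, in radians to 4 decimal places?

Let φ₁ = 0.0000 rad, φ₂ = 0.7854 rad, and Δλ = -1.5708 rad.
Haversine: a = sin²(Δφ/2) + cos φ₁ cos φ₂ sin²(Δλ/2) = 0.1464 + (1.0000)(0.7071)(0.5000) = 0.50000.
Central angle c = 2·arcsin(√a) = 1.57080 rad.
So the angular separation is 1.5708 rad.

1.5708 rad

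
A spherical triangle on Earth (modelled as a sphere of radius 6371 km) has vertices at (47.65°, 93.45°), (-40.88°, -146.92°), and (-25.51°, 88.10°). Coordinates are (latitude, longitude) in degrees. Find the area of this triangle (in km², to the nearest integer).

Side lengths (central angles): a = 1.6803, b = 1.2796, c = 2.3972 rad; semiperimeter s = 2.6786.
By l'Huilier's theorem, tan(E/4) = √[tan(s/2) tan((s−a)/2) tan((s−b)/2) tan((s−c)/2)], giving spherical excess E = 1.9338 rad.
Area = E·R² = 1.9338 × (6371)² ≈ 78490294 km².

78490294 km²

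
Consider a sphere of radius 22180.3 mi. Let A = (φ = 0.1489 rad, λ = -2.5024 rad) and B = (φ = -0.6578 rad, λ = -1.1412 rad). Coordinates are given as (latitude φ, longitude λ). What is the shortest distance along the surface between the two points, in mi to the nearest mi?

33239 mi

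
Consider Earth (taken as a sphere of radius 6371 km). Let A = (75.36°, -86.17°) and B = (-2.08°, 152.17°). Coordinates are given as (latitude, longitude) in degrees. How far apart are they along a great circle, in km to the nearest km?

11081 km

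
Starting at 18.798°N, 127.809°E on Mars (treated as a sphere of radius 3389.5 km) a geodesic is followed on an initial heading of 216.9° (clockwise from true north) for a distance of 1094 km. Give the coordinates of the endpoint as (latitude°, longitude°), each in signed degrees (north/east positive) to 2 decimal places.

3.75°, 116.81°

Angular distance δ = d/R = 1094/3389.5 = 0.32276 rad; initial bearing θ = 3.7856 rad.
sin φ₂ = sin φ₁ cos δ + cos φ₁ sin δ cos θ = (0.3222)(0.9484) + (0.9467)(0.3172)(-0.7997) = 0.0655, so φ₂ = 3.75°.
Δλ = atan2(sin θ sin δ cos φ₁, cos δ − sin φ₁ sin φ₂) = atan2(-0.1803, 0.9273) = -11.003°.
λ₂ = 127.809° − 11.003° = 116.81°.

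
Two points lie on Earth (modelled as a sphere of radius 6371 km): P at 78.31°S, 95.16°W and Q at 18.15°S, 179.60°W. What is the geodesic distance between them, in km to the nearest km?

7907 km

In radians: φ₁ = -1.3668, φ₂ = -0.3168, Δλ = -84.440° = -1.4738 rad.
Haversine: a = sin²(Δφ/2) + cos φ₁ cos φ₂ sin²(Δλ/2) = 0.2512 + (0.2026)(0.9502)(0.4516) = 0.33815.
Central angle c = 2·arcsin(√a) = 1.24116 rad.
Distance = R·c = 6371 × 1.2412 ≈ 7907 km.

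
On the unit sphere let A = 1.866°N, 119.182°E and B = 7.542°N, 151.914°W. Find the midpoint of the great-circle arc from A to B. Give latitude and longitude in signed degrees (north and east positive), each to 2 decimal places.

6.58°, 163.40°

Central angle δ = 1.5476 rad. Interpolating on the sphere with fraction f = 0.5:
P = [sin((1−f)δ)·A + sin(fδ)·B] / sin δ = 0.6990·A + 0.6990·B in Cartesian coordinates,
giving P = (-0.9520, 0.2837, 0.1145), i.e. latitude 6.58°, longitude 163.40°.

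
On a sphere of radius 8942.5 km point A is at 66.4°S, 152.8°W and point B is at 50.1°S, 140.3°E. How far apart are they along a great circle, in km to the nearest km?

5698 km

In radians: φ₁ = -1.1589, φ₂ = -0.8744, Δλ = -66.900° = -1.1676 rad.
cos c = sin φ₁ sin φ₂ + cos φ₁ cos φ₂ cos Δλ = (-0.9164)(-0.7672) + (0.4003)(0.6414)(0.3923) = 0.80376,
so c = arccos(0.80376) = 0.63722 rad.
Distance = R·c = 8942.5 × 0.6372 ≈ 5698 km.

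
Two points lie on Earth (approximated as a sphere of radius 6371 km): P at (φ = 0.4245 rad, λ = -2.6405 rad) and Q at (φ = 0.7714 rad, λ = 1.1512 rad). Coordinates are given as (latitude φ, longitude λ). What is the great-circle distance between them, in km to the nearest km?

11505 km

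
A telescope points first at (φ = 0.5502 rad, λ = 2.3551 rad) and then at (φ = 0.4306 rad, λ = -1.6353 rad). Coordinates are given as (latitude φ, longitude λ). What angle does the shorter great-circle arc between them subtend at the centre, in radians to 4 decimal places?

In radians: φ₁ = 0.5502, φ₂ = 0.4306, Δλ = 131.367° = 2.2928 rad.
cos c = sin φ₁ sin φ₂ + cos φ₁ cos φ₂ cos Δλ = (0.5229)(0.4174) + (0.8524)(0.9087)(-0.6609) = -0.29367,
so c = arccos(-0.29367) = 1.86886 rad.
So the angular separation is 1.8689 rad.

1.8689 rad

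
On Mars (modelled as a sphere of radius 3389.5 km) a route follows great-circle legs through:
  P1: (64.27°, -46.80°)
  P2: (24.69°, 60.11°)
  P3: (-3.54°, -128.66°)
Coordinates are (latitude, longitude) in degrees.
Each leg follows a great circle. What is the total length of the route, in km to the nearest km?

Leg P1→P2: central angle 1.3062 rad, distance 4427.2 km.
Leg P2→P3: central angle 2.7441 rad, distance 9301.1 km.
Total: 4427.2 + 9301.1 ≈ 13728 km.

13728 km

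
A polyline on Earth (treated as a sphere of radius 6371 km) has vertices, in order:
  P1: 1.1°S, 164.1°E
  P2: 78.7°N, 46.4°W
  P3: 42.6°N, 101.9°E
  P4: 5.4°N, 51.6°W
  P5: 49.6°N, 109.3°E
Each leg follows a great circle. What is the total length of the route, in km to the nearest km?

Leg P1→P2: central angle 1.7595 rad, distance 11210.0 km.
Leg P2→P3: central angle 0.9991 rad, distance 6365.4 km.
Leg P3→P4: central angle 2.2045 rad, distance 14044.9 km.
Leg P4→P5: central angle 2.1389 rad, distance 13627.1 km.
Total: 11210.0 + 6365.4 + 14044.9 + 13627.1 ≈ 45247 km.

45247 km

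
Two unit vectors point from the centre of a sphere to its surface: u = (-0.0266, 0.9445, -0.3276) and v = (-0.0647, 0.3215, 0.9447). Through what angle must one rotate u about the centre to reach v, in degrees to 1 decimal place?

90.2°

u·v = -0.0041; |u| = 1.0001, |v| = 1.0000.
cos θ = (u·v)/(|u||v|) = -0.0041, so θ = 90.2°.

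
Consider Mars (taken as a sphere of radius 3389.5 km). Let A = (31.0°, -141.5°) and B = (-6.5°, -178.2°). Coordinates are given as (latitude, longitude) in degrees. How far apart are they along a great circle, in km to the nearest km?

3038 km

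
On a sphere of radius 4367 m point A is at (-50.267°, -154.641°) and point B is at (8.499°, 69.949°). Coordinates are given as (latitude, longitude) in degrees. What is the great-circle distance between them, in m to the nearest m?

9476 m

In radians: φ₁ = -0.8773, φ₂ = 0.1483, Δλ = -135.410° = -2.3634 rad.
cos c = sin φ₁ sin φ₂ + cos φ₁ cos φ₂ cos Δλ = (-0.7690)(0.1478) + (0.6392)(0.9890)(-0.7121) = -0.56387,
so c = arccos(-0.56387) = 2.16986 rad.
Distance = R·c = 4367 × 2.1699 ≈ 9476 m.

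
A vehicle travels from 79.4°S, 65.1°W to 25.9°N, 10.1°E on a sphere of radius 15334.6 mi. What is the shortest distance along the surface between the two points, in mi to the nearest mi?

In radians: φ₁ = -1.3858, φ₂ = 0.4520, Δλ = 75.200° = 1.3125 rad.
cos c = sin φ₁ sin φ₂ + cos φ₁ cos φ₂ cos Δλ = (-0.9829)(0.4368) + (0.1840)(0.8996)(0.2554) = -0.38708,
so c = arccos(-0.38708) = 1.96826 rad.
Distance = R·c = 15334.6 × 1.9683 ≈ 30182 mi.

30182 mi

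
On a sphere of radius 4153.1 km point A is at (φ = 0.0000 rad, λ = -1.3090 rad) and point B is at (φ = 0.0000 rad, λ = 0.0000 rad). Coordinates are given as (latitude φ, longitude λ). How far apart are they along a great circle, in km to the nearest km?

5436 km

In radians: φ₁ = 0.0000, φ₂ = 0.0000, Δλ = 75.000° = 1.3090 rad.
cos c = sin φ₁ sin φ₂ + cos φ₁ cos φ₂ cos Δλ = (0.0000)(0.0000) + (1.0000)(1.0000)(0.2588) = 0.25882,
so c = arccos(0.25882) = 1.30900 rad.
Distance = R·c = 4153.1 × 1.3090 ≈ 5436 km.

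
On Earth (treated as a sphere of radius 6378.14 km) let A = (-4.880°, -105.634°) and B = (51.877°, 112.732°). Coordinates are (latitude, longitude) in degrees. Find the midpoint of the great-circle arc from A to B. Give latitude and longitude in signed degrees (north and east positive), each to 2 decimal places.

Central angle δ = 2.1522 rad. Interpolating on the sphere with fraction f = 0.5:
P = [sin((1−f)δ)·A + sin(fδ)·B] / sin δ = 1.0532·A + 1.0532·B in Cartesian coordinates,
giving P = (-0.5340, -0.4109, 0.7389), i.e. latitude 47.64°, longitude -142.43°.

47.64°, -142.43°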